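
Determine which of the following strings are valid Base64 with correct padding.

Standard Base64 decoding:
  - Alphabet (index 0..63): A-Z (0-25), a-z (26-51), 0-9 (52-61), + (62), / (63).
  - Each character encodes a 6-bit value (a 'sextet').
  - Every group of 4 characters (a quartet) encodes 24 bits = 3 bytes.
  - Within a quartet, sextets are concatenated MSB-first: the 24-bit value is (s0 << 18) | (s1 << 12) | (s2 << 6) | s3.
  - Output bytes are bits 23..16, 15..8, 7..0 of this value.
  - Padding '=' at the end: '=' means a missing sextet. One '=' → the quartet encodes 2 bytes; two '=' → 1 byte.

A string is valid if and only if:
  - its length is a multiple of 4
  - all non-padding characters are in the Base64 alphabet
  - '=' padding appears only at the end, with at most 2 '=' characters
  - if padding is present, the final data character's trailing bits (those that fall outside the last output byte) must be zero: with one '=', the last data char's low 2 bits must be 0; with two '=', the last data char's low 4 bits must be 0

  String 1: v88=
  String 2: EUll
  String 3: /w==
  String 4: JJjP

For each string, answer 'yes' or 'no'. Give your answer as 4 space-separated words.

String 1: 'v88=' → valid
String 2: 'EUll' → valid
String 3: '/w==' → valid
String 4: 'JJjP' → valid

Answer: yes yes yes yes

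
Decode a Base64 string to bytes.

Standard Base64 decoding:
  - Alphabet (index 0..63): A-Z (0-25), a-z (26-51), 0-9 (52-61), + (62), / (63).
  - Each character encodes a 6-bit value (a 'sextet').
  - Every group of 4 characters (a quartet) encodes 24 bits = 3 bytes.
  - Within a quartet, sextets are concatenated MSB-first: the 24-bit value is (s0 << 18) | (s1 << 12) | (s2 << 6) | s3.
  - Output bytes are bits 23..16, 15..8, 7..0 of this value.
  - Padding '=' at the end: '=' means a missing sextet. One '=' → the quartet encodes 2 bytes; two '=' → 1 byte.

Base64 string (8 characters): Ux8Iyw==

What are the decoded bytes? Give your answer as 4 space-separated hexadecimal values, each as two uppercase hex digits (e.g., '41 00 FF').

Answer: 53 1F 08 CB

Derivation:
After char 0 ('U'=20): chars_in_quartet=1 acc=0x14 bytes_emitted=0
After char 1 ('x'=49): chars_in_quartet=2 acc=0x531 bytes_emitted=0
After char 2 ('8'=60): chars_in_quartet=3 acc=0x14C7C bytes_emitted=0
After char 3 ('I'=8): chars_in_quartet=4 acc=0x531F08 -> emit 53 1F 08, reset; bytes_emitted=3
After char 4 ('y'=50): chars_in_quartet=1 acc=0x32 bytes_emitted=3
After char 5 ('w'=48): chars_in_quartet=2 acc=0xCB0 bytes_emitted=3
Padding '==': partial quartet acc=0xCB0 -> emit CB; bytes_emitted=4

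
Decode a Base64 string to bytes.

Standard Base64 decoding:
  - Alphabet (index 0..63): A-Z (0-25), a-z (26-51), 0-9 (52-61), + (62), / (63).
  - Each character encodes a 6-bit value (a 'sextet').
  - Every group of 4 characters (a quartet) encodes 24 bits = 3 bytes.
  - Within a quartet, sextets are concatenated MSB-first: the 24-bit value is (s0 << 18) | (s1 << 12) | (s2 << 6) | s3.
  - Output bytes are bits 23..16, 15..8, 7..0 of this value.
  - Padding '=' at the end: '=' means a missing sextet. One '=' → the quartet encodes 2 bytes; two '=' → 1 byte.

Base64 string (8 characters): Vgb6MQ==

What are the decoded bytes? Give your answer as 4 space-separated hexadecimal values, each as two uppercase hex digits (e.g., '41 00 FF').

After char 0 ('V'=21): chars_in_quartet=1 acc=0x15 bytes_emitted=0
After char 1 ('g'=32): chars_in_quartet=2 acc=0x560 bytes_emitted=0
After char 2 ('b'=27): chars_in_quartet=3 acc=0x1581B bytes_emitted=0
After char 3 ('6'=58): chars_in_quartet=4 acc=0x5606FA -> emit 56 06 FA, reset; bytes_emitted=3
After char 4 ('M'=12): chars_in_quartet=1 acc=0xC bytes_emitted=3
After char 5 ('Q'=16): chars_in_quartet=2 acc=0x310 bytes_emitted=3
Padding '==': partial quartet acc=0x310 -> emit 31; bytes_emitted=4

Answer: 56 06 FA 31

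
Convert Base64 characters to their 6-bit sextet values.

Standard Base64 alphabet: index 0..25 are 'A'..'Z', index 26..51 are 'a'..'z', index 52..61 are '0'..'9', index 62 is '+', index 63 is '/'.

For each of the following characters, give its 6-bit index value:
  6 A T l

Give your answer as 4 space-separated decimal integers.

'6': 0..9 range, 52 + ord('6') − ord('0') = 58
'A': A..Z range, ord('A') − ord('A') = 0
'T': A..Z range, ord('T') − ord('A') = 19
'l': a..z range, 26 + ord('l') − ord('a') = 37

Answer: 58 0 19 37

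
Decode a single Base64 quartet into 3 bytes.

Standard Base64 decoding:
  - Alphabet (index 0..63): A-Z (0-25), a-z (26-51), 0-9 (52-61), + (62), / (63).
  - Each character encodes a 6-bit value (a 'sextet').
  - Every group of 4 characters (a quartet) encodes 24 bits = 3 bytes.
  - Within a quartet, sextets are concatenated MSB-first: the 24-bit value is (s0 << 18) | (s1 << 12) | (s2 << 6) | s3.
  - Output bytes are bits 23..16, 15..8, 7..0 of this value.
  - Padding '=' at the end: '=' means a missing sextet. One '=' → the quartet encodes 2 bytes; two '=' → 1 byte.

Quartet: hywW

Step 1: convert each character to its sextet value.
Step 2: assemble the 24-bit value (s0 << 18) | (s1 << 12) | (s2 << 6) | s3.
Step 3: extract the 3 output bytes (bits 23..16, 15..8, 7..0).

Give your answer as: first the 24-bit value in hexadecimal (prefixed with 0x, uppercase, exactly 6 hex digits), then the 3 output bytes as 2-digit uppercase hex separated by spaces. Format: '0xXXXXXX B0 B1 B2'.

Answer: 0x872C16 87 2C 16

Derivation:
Sextets: h=33, y=50, w=48, W=22
24-bit: (33<<18) | (50<<12) | (48<<6) | 22
      = 0x840000 | 0x032000 | 0x000C00 | 0x000016
      = 0x872C16
Bytes: (v>>16)&0xFF=87, (v>>8)&0xFF=2C, v&0xFF=16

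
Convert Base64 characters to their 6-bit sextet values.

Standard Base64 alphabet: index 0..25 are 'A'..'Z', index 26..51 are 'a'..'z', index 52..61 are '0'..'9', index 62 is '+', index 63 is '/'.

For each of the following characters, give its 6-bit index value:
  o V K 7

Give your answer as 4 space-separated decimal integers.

Answer: 40 21 10 59

Derivation:
'o': a..z range, 26 + ord('o') − ord('a') = 40
'V': A..Z range, ord('V') − ord('A') = 21
'K': A..Z range, ord('K') − ord('A') = 10
'7': 0..9 range, 52 + ord('7') − ord('0') = 59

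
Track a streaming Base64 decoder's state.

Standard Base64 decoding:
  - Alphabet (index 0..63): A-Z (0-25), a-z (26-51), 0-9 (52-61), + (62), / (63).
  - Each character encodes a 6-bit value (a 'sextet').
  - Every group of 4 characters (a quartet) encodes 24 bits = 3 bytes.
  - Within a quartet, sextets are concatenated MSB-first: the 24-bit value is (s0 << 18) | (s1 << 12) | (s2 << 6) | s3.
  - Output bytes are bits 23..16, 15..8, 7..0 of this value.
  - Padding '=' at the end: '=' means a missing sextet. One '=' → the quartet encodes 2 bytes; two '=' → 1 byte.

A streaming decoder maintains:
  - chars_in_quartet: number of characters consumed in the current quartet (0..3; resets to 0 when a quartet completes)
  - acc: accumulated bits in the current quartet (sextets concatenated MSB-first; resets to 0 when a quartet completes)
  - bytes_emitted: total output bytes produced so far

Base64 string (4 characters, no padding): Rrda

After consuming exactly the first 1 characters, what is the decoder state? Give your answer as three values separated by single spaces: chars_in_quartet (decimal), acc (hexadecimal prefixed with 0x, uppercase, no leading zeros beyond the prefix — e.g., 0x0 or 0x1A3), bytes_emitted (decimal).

After char 0 ('R'=17): chars_in_quartet=1 acc=0x11 bytes_emitted=0

Answer: 1 0x11 0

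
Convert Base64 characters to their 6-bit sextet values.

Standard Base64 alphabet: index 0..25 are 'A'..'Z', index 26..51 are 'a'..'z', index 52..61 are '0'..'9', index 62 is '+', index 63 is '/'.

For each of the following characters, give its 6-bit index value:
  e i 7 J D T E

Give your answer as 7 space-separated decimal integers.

'e': a..z range, 26 + ord('e') − ord('a') = 30
'i': a..z range, 26 + ord('i') − ord('a') = 34
'7': 0..9 range, 52 + ord('7') − ord('0') = 59
'J': A..Z range, ord('J') − ord('A') = 9
'D': A..Z range, ord('D') − ord('A') = 3
'T': A..Z range, ord('T') − ord('A') = 19
'E': A..Z range, ord('E') − ord('A') = 4

Answer: 30 34 59 9 3 19 4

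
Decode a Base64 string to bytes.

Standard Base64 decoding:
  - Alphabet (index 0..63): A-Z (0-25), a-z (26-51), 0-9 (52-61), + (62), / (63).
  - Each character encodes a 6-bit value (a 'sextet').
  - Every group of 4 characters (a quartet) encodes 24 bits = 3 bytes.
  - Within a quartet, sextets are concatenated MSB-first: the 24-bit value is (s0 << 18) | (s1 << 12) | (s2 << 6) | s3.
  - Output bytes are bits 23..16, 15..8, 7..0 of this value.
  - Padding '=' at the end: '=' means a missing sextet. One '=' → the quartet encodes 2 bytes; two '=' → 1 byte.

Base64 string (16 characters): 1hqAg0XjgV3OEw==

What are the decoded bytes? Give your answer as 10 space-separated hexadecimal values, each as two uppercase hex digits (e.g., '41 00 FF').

After char 0 ('1'=53): chars_in_quartet=1 acc=0x35 bytes_emitted=0
After char 1 ('h'=33): chars_in_quartet=2 acc=0xD61 bytes_emitted=0
After char 2 ('q'=42): chars_in_quartet=3 acc=0x3586A bytes_emitted=0
After char 3 ('A'=0): chars_in_quartet=4 acc=0xD61A80 -> emit D6 1A 80, reset; bytes_emitted=3
After char 4 ('g'=32): chars_in_quartet=1 acc=0x20 bytes_emitted=3
After char 5 ('0'=52): chars_in_quartet=2 acc=0x834 bytes_emitted=3
After char 6 ('X'=23): chars_in_quartet=3 acc=0x20D17 bytes_emitted=3
After char 7 ('j'=35): chars_in_quartet=4 acc=0x8345E3 -> emit 83 45 E3, reset; bytes_emitted=6
After char 8 ('g'=32): chars_in_quartet=1 acc=0x20 bytes_emitted=6
After char 9 ('V'=21): chars_in_quartet=2 acc=0x815 bytes_emitted=6
After char 10 ('3'=55): chars_in_quartet=3 acc=0x20577 bytes_emitted=6
After char 11 ('O'=14): chars_in_quartet=4 acc=0x815DCE -> emit 81 5D CE, reset; bytes_emitted=9
After char 12 ('E'=4): chars_in_quartet=1 acc=0x4 bytes_emitted=9
After char 13 ('w'=48): chars_in_quartet=2 acc=0x130 bytes_emitted=9
Padding '==': partial quartet acc=0x130 -> emit 13; bytes_emitted=10

Answer: D6 1A 80 83 45 E3 81 5D CE 13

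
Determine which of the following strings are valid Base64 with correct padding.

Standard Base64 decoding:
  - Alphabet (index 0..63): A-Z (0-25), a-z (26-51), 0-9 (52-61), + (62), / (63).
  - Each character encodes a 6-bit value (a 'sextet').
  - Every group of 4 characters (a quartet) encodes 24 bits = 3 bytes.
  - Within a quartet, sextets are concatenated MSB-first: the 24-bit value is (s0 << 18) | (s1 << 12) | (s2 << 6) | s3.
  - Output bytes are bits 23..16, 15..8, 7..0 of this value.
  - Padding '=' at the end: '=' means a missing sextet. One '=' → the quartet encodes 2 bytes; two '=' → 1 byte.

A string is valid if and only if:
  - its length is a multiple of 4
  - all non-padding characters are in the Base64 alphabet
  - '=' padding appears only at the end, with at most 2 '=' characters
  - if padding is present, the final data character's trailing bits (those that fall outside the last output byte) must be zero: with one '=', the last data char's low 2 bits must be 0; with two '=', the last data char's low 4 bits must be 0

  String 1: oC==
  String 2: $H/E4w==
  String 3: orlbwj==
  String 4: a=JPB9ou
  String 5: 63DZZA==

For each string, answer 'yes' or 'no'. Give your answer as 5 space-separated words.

Answer: no no no no yes

Derivation:
String 1: 'oC==' → invalid (bad trailing bits)
String 2: '$H/E4w==' → invalid (bad char(s): ['$'])
String 3: 'orlbwj==' → invalid (bad trailing bits)
String 4: 'a=JPB9ou' → invalid (bad char(s): ['=']; '=' in middle)
String 5: '63DZZA==' → valid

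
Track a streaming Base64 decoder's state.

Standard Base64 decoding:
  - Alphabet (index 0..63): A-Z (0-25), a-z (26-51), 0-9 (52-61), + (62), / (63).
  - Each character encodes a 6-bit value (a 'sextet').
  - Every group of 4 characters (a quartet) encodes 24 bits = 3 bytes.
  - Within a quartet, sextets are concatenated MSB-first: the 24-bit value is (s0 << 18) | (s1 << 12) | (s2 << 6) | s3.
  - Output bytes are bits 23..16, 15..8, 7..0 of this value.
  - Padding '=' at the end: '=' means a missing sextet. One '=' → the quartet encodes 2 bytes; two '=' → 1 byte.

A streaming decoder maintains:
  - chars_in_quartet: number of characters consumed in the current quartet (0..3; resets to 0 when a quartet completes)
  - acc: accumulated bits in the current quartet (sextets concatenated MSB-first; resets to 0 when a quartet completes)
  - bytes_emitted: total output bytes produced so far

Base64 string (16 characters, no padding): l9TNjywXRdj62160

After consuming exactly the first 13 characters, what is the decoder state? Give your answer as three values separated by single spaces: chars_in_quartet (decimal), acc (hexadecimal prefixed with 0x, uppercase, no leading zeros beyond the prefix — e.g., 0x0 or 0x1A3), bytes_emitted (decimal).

Answer: 1 0x36 9

Derivation:
After char 0 ('l'=37): chars_in_quartet=1 acc=0x25 bytes_emitted=0
After char 1 ('9'=61): chars_in_quartet=2 acc=0x97D bytes_emitted=0
After char 2 ('T'=19): chars_in_quartet=3 acc=0x25F53 bytes_emitted=0
After char 3 ('N'=13): chars_in_quartet=4 acc=0x97D4CD -> emit 97 D4 CD, reset; bytes_emitted=3
After char 4 ('j'=35): chars_in_quartet=1 acc=0x23 bytes_emitted=3
After char 5 ('y'=50): chars_in_quartet=2 acc=0x8F2 bytes_emitted=3
After char 6 ('w'=48): chars_in_quartet=3 acc=0x23CB0 bytes_emitted=3
After char 7 ('X'=23): chars_in_quartet=4 acc=0x8F2C17 -> emit 8F 2C 17, reset; bytes_emitted=6
After char 8 ('R'=17): chars_in_quartet=1 acc=0x11 bytes_emitted=6
After char 9 ('d'=29): chars_in_quartet=2 acc=0x45D bytes_emitted=6
After char 10 ('j'=35): chars_in_quartet=3 acc=0x11763 bytes_emitted=6
After char 11 ('6'=58): chars_in_quartet=4 acc=0x45D8FA -> emit 45 D8 FA, reset; bytes_emitted=9
After char 12 ('2'=54): chars_in_quartet=1 acc=0x36 bytes_emitted=9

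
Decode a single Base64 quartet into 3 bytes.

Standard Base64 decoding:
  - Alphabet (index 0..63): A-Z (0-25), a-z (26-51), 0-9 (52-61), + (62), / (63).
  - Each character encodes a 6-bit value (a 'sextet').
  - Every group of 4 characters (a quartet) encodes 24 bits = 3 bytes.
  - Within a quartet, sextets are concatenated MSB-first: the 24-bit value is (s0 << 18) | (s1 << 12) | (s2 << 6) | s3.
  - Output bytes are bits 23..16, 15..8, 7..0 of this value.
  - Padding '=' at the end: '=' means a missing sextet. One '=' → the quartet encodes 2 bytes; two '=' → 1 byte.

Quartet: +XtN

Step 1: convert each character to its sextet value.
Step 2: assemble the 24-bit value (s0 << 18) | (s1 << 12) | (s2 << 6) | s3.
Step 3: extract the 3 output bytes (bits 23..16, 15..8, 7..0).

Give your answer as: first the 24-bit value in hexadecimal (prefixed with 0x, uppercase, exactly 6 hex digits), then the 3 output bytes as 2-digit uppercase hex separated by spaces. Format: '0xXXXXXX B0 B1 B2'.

Answer: 0xF97B4D F9 7B 4D

Derivation:
Sextets: +=62, X=23, t=45, N=13
24-bit: (62<<18) | (23<<12) | (45<<6) | 13
      = 0xF80000 | 0x017000 | 0x000B40 | 0x00000D
      = 0xF97B4D
Bytes: (v>>16)&0xFF=F9, (v>>8)&0xFF=7B, v&0xFF=4D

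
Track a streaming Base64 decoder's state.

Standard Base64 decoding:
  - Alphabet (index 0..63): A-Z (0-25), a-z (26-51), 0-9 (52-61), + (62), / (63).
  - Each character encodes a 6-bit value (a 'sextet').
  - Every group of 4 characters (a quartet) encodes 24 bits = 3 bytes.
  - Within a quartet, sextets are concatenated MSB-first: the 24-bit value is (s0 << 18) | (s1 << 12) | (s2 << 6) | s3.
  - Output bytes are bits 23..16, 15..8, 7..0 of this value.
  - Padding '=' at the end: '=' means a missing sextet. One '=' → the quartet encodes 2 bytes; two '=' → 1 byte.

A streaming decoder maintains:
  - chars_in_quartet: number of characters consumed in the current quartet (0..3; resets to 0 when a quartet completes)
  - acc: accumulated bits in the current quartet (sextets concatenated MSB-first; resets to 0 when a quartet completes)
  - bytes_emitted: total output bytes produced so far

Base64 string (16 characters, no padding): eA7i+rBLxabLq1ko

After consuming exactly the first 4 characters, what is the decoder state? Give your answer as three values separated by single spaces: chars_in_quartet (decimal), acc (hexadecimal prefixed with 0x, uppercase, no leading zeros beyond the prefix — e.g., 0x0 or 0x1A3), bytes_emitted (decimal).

Answer: 0 0x0 3

Derivation:
After char 0 ('e'=30): chars_in_quartet=1 acc=0x1E bytes_emitted=0
After char 1 ('A'=0): chars_in_quartet=2 acc=0x780 bytes_emitted=0
After char 2 ('7'=59): chars_in_quartet=3 acc=0x1E03B bytes_emitted=0
After char 3 ('i'=34): chars_in_quartet=4 acc=0x780EE2 -> emit 78 0E E2, reset; bytes_emitted=3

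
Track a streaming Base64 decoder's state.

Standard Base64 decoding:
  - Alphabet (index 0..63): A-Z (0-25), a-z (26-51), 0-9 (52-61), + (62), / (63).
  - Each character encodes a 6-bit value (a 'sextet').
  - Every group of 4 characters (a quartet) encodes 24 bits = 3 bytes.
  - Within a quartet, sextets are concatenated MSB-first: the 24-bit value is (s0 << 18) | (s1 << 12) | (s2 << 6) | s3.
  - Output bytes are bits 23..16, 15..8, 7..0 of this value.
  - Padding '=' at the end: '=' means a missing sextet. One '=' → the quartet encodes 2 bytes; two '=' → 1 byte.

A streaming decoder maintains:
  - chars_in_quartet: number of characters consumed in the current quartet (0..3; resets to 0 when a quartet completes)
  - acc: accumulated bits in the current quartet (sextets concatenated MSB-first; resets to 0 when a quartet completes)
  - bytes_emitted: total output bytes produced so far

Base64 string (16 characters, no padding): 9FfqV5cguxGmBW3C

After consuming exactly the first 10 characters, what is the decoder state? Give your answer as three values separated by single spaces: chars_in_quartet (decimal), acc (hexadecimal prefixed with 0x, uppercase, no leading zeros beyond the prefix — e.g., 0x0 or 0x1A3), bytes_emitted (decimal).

Answer: 2 0xBB1 6

Derivation:
After char 0 ('9'=61): chars_in_quartet=1 acc=0x3D bytes_emitted=0
After char 1 ('F'=5): chars_in_quartet=2 acc=0xF45 bytes_emitted=0
After char 2 ('f'=31): chars_in_quartet=3 acc=0x3D15F bytes_emitted=0
After char 3 ('q'=42): chars_in_quartet=4 acc=0xF457EA -> emit F4 57 EA, reset; bytes_emitted=3
After char 4 ('V'=21): chars_in_quartet=1 acc=0x15 bytes_emitted=3
After char 5 ('5'=57): chars_in_quartet=2 acc=0x579 bytes_emitted=3
After char 6 ('c'=28): chars_in_quartet=3 acc=0x15E5C bytes_emitted=3
After char 7 ('g'=32): chars_in_quartet=4 acc=0x579720 -> emit 57 97 20, reset; bytes_emitted=6
After char 8 ('u'=46): chars_in_quartet=1 acc=0x2E bytes_emitted=6
After char 9 ('x'=49): chars_in_quartet=2 acc=0xBB1 bytes_emitted=6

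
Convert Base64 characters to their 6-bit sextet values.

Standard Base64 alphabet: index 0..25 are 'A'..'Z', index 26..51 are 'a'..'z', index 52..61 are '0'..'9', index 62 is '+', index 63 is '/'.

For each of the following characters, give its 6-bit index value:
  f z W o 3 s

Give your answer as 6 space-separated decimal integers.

Answer: 31 51 22 40 55 44

Derivation:
'f': a..z range, 26 + ord('f') − ord('a') = 31
'z': a..z range, 26 + ord('z') − ord('a') = 51
'W': A..Z range, ord('W') − ord('A') = 22
'o': a..z range, 26 + ord('o') − ord('a') = 40
'3': 0..9 range, 52 + ord('3') − ord('0') = 55
's': a..z range, 26 + ord('s') − ord('a') = 44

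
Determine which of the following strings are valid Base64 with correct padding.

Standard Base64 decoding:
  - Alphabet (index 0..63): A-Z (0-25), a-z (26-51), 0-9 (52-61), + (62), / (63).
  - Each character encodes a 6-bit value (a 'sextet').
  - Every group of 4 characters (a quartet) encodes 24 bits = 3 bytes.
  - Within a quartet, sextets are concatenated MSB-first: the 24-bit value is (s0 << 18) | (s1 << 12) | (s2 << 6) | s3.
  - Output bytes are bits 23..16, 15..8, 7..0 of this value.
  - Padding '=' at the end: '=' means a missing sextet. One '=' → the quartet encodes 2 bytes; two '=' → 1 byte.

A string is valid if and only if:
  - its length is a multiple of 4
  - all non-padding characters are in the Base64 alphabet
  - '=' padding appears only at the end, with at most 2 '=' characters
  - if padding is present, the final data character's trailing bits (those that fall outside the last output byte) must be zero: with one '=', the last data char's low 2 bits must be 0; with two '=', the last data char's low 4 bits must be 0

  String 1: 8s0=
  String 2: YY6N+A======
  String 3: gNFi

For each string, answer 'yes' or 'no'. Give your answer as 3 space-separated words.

String 1: '8s0=' → valid
String 2: 'YY6N+A======' → invalid (6 pad chars (max 2))
String 3: 'gNFi' → valid

Answer: yes no yes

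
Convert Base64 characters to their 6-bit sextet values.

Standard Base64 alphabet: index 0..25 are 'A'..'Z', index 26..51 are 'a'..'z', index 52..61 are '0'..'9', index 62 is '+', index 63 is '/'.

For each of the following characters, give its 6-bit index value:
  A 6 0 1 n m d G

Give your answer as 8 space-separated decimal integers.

Answer: 0 58 52 53 39 38 29 6

Derivation:
'A': A..Z range, ord('A') − ord('A') = 0
'6': 0..9 range, 52 + ord('6') − ord('0') = 58
'0': 0..9 range, 52 + ord('0') − ord('0') = 52
'1': 0..9 range, 52 + ord('1') − ord('0') = 53
'n': a..z range, 26 + ord('n') − ord('a') = 39
'm': a..z range, 26 + ord('m') − ord('a') = 38
'd': a..z range, 26 + ord('d') − ord('a') = 29
'G': A..Z range, ord('G') − ord('A') = 6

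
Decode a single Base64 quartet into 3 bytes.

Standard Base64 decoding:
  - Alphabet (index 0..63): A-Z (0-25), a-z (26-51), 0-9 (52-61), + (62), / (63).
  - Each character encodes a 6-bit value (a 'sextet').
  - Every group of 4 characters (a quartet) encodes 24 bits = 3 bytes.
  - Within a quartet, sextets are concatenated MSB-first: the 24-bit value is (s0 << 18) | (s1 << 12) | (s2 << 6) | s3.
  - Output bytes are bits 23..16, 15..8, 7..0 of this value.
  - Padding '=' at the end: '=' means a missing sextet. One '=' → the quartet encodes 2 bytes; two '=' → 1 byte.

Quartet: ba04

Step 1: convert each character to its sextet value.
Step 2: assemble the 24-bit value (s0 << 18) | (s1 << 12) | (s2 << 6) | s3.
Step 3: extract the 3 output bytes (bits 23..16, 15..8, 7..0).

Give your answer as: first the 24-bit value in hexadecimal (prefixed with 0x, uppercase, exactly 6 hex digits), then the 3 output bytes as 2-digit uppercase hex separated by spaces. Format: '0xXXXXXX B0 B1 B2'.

Answer: 0x6DAD38 6D AD 38

Derivation:
Sextets: b=27, a=26, 0=52, 4=56
24-bit: (27<<18) | (26<<12) | (52<<6) | 56
      = 0x6C0000 | 0x01A000 | 0x000D00 | 0x000038
      = 0x6DAD38
Bytes: (v>>16)&0xFF=6D, (v>>8)&0xFF=AD, v&0xFF=38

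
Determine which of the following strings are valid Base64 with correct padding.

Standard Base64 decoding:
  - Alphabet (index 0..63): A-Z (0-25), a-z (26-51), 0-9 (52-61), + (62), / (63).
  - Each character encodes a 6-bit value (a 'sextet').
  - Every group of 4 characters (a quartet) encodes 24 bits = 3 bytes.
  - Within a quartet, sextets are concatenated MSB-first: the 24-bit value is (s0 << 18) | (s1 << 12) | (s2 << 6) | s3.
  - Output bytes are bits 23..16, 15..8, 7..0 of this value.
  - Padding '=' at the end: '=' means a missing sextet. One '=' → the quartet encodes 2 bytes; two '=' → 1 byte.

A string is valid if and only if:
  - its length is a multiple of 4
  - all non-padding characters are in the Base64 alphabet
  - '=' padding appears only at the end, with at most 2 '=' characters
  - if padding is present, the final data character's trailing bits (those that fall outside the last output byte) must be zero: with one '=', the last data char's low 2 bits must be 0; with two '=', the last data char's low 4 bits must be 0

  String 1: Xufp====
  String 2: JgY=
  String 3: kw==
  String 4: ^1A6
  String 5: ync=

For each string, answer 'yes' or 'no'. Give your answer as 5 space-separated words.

Answer: no yes yes no yes

Derivation:
String 1: 'Xufp====' → invalid (4 pad chars (max 2))
String 2: 'JgY=' → valid
String 3: 'kw==' → valid
String 4: '^1A6' → invalid (bad char(s): ['^'])
String 5: 'ync=' → valid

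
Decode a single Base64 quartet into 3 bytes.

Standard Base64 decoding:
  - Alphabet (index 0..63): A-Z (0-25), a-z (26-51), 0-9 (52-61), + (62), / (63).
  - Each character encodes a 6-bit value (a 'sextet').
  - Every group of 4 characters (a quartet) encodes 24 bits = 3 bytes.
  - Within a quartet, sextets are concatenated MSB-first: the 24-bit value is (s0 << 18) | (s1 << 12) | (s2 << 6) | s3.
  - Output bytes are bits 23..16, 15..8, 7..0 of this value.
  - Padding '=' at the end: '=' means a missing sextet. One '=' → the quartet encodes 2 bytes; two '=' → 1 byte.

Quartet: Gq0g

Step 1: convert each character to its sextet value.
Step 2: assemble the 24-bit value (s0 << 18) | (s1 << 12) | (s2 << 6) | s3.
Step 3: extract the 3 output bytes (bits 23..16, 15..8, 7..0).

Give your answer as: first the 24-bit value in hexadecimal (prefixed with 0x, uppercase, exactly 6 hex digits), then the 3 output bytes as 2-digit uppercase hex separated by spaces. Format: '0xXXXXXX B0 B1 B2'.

Answer: 0x1AAD20 1A AD 20

Derivation:
Sextets: G=6, q=42, 0=52, g=32
24-bit: (6<<18) | (42<<12) | (52<<6) | 32
      = 0x180000 | 0x02A000 | 0x000D00 | 0x000020
      = 0x1AAD20
Bytes: (v>>16)&0xFF=1A, (v>>8)&0xFF=AD, v&0xFF=20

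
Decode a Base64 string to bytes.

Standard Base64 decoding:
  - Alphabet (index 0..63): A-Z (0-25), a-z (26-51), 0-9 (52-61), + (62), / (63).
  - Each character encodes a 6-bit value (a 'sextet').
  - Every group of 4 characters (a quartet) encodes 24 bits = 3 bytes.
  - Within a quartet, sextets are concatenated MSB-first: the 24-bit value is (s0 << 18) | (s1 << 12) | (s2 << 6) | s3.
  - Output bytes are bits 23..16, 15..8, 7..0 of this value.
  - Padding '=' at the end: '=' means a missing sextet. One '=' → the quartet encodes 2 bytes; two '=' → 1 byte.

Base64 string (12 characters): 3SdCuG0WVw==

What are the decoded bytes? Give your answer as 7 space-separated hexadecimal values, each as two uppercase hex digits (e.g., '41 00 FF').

Answer: DD 27 42 B8 6D 16 57

Derivation:
After char 0 ('3'=55): chars_in_quartet=1 acc=0x37 bytes_emitted=0
After char 1 ('S'=18): chars_in_quartet=2 acc=0xDD2 bytes_emitted=0
After char 2 ('d'=29): chars_in_quartet=3 acc=0x3749D bytes_emitted=0
After char 3 ('C'=2): chars_in_quartet=4 acc=0xDD2742 -> emit DD 27 42, reset; bytes_emitted=3
After char 4 ('u'=46): chars_in_quartet=1 acc=0x2E bytes_emitted=3
After char 5 ('G'=6): chars_in_quartet=2 acc=0xB86 bytes_emitted=3
After char 6 ('0'=52): chars_in_quartet=3 acc=0x2E1B4 bytes_emitted=3
After char 7 ('W'=22): chars_in_quartet=4 acc=0xB86D16 -> emit B8 6D 16, reset; bytes_emitted=6
After char 8 ('V'=21): chars_in_quartet=1 acc=0x15 bytes_emitted=6
After char 9 ('w'=48): chars_in_quartet=2 acc=0x570 bytes_emitted=6
Padding '==': partial quartet acc=0x570 -> emit 57; bytes_emitted=7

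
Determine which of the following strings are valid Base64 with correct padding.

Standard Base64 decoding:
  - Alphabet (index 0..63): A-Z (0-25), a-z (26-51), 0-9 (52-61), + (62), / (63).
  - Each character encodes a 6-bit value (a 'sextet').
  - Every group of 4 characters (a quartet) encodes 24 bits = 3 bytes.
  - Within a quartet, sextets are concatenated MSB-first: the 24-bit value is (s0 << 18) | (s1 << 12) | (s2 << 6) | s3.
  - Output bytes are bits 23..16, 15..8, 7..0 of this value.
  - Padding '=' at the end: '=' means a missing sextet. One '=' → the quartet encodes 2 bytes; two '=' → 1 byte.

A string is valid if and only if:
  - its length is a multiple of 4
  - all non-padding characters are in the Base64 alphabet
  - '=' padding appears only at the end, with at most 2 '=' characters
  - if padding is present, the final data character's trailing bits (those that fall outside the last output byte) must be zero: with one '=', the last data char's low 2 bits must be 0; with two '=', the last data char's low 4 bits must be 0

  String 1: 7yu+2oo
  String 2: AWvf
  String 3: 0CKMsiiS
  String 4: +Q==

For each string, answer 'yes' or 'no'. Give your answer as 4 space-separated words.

String 1: '7yu+2oo' → invalid (len=7 not mult of 4)
String 2: 'AWvf' → valid
String 3: '0CKMsiiS' → valid
String 4: '+Q==' → valid

Answer: no yes yes yes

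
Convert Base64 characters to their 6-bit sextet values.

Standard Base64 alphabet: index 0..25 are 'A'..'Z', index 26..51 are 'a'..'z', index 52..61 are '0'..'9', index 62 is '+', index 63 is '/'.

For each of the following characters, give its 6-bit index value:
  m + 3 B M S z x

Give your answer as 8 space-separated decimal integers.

Answer: 38 62 55 1 12 18 51 49

Derivation:
'm': a..z range, 26 + ord('m') − ord('a') = 38
'+': index 62
'3': 0..9 range, 52 + ord('3') − ord('0') = 55
'B': A..Z range, ord('B') − ord('A') = 1
'M': A..Z range, ord('M') − ord('A') = 12
'S': A..Z range, ord('S') − ord('A') = 18
'z': a..z range, 26 + ord('z') − ord('a') = 51
'x': a..z range, 26 + ord('x') − ord('a') = 49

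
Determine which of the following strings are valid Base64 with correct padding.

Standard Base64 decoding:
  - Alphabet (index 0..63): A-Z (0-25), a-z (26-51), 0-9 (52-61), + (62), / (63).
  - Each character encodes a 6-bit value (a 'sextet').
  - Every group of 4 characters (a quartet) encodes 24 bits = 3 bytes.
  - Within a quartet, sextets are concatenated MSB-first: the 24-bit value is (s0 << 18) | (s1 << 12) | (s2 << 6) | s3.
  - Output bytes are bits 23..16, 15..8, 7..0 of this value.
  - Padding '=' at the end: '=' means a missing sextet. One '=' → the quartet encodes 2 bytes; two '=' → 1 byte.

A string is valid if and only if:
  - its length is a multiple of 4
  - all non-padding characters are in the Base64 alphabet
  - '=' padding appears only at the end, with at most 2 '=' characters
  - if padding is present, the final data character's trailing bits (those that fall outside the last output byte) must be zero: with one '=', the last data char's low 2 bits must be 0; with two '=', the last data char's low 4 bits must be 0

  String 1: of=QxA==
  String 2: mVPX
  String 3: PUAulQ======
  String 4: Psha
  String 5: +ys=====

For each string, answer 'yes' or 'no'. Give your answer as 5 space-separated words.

String 1: 'of=QxA==' → invalid (bad char(s): ['=']; '=' in middle)
String 2: 'mVPX' → valid
String 3: 'PUAulQ======' → invalid (6 pad chars (max 2))
String 4: 'Psha' → valid
String 5: '+ys=====' → invalid (5 pad chars (max 2))

Answer: no yes no yes no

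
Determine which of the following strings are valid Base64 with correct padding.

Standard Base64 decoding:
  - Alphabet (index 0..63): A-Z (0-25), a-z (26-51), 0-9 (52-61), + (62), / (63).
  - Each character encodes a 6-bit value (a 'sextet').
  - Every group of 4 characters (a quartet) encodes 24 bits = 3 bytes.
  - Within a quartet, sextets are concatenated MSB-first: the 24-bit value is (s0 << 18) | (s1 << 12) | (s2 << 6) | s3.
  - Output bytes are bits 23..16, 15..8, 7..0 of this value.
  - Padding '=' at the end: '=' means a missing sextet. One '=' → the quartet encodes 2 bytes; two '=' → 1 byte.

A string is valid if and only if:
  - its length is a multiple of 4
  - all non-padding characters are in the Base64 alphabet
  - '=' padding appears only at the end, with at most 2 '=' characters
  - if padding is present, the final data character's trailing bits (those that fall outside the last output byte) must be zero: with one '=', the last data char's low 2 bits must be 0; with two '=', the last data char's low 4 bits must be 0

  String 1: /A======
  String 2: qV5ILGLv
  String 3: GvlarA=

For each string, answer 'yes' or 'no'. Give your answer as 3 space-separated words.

String 1: '/A======' → invalid (6 pad chars (max 2))
String 2: 'qV5ILGLv' → valid
String 3: 'GvlarA=' → invalid (len=7 not mult of 4)

Answer: no yes no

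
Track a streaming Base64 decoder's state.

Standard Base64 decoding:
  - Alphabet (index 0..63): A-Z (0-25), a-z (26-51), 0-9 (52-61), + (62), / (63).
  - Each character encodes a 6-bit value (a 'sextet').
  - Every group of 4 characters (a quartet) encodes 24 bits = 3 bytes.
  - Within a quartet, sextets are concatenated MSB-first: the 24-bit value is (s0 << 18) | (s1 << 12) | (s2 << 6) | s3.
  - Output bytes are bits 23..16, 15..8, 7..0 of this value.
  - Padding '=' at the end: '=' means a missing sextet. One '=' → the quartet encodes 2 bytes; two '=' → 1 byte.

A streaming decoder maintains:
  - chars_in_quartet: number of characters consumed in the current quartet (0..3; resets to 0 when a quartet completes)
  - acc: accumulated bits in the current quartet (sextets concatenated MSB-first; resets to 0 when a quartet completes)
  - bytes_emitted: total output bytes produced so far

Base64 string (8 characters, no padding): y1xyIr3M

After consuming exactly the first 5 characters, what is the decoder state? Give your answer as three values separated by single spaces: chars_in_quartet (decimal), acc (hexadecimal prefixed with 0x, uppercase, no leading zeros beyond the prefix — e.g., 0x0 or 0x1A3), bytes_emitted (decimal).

After char 0 ('y'=50): chars_in_quartet=1 acc=0x32 bytes_emitted=0
After char 1 ('1'=53): chars_in_quartet=2 acc=0xCB5 bytes_emitted=0
After char 2 ('x'=49): chars_in_quartet=3 acc=0x32D71 bytes_emitted=0
After char 3 ('y'=50): chars_in_quartet=4 acc=0xCB5C72 -> emit CB 5C 72, reset; bytes_emitted=3
After char 4 ('I'=8): chars_in_quartet=1 acc=0x8 bytes_emitted=3

Answer: 1 0x8 3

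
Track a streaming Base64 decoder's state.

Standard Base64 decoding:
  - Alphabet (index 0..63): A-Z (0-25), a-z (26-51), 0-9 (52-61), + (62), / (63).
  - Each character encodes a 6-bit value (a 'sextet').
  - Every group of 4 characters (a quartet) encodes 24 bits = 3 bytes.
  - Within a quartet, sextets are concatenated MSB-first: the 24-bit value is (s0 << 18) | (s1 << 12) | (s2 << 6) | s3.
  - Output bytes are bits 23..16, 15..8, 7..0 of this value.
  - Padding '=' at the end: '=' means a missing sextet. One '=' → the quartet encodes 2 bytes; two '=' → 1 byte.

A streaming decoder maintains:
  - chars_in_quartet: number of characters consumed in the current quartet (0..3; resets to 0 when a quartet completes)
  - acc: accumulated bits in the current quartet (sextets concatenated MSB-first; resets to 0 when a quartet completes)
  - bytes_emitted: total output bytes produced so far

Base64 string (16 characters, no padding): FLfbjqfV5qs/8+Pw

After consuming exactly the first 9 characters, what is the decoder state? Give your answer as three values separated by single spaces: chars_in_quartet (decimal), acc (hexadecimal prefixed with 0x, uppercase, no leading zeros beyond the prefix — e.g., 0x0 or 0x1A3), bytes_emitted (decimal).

After char 0 ('F'=5): chars_in_quartet=1 acc=0x5 bytes_emitted=0
After char 1 ('L'=11): chars_in_quartet=2 acc=0x14B bytes_emitted=0
After char 2 ('f'=31): chars_in_quartet=3 acc=0x52DF bytes_emitted=0
After char 3 ('b'=27): chars_in_quartet=4 acc=0x14B7DB -> emit 14 B7 DB, reset; bytes_emitted=3
After char 4 ('j'=35): chars_in_quartet=1 acc=0x23 bytes_emitted=3
After char 5 ('q'=42): chars_in_quartet=2 acc=0x8EA bytes_emitted=3
After char 6 ('f'=31): chars_in_quartet=3 acc=0x23A9F bytes_emitted=3
After char 7 ('V'=21): chars_in_quartet=4 acc=0x8EA7D5 -> emit 8E A7 D5, reset; bytes_emitted=6
After char 8 ('5'=57): chars_in_quartet=1 acc=0x39 bytes_emitted=6

Answer: 1 0x39 6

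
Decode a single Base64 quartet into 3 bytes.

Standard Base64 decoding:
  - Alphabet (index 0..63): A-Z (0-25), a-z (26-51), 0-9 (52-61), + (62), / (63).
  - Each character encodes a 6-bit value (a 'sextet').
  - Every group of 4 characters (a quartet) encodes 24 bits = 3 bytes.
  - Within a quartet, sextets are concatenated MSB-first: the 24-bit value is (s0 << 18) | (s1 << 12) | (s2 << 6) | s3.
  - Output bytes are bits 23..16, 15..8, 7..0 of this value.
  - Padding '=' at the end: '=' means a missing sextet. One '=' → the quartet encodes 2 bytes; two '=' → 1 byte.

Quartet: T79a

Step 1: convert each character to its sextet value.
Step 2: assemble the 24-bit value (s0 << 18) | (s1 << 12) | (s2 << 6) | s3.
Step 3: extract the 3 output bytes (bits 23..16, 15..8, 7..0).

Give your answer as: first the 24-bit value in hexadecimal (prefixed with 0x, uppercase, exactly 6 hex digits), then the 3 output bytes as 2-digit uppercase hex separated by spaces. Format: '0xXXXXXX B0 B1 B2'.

Sextets: T=19, 7=59, 9=61, a=26
24-bit: (19<<18) | (59<<12) | (61<<6) | 26
      = 0x4C0000 | 0x03B000 | 0x000F40 | 0x00001A
      = 0x4FBF5A
Bytes: (v>>16)&0xFF=4F, (v>>8)&0xFF=BF, v&0xFF=5A

Answer: 0x4FBF5A 4F BF 5A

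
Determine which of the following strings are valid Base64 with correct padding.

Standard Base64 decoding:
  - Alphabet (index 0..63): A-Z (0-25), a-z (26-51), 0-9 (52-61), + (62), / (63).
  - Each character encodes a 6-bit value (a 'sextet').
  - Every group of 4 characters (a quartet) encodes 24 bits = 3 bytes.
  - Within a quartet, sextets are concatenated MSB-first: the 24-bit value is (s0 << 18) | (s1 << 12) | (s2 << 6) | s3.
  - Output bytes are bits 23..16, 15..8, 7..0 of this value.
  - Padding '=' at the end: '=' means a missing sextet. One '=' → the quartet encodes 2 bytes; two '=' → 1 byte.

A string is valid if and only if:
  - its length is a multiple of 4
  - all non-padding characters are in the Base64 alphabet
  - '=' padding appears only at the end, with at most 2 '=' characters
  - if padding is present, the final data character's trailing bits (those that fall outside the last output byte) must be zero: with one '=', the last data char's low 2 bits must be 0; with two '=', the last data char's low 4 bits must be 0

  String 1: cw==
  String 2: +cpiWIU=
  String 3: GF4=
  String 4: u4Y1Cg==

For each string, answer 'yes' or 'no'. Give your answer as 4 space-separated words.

String 1: 'cw==' → valid
String 2: '+cpiWIU=' → valid
String 3: 'GF4=' → valid
String 4: 'u4Y1Cg==' → valid

Answer: yes yes yes yes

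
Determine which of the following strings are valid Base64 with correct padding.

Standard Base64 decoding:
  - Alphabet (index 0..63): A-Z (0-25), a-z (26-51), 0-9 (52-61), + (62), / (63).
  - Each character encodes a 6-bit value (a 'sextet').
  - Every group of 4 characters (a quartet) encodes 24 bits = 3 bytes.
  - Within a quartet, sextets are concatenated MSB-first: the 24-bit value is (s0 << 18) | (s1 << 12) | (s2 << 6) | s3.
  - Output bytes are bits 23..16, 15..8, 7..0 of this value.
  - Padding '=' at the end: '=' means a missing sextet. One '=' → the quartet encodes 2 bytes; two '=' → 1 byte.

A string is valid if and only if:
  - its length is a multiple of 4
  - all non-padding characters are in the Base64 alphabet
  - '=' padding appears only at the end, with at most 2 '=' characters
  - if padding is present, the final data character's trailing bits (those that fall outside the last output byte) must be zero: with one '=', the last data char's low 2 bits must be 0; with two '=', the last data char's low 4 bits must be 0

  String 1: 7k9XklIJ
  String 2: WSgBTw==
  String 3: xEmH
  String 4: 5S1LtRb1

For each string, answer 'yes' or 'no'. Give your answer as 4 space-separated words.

Answer: yes yes yes yes

Derivation:
String 1: '7k9XklIJ' → valid
String 2: 'WSgBTw==' → valid
String 3: 'xEmH' → valid
String 4: '5S1LtRb1' → valid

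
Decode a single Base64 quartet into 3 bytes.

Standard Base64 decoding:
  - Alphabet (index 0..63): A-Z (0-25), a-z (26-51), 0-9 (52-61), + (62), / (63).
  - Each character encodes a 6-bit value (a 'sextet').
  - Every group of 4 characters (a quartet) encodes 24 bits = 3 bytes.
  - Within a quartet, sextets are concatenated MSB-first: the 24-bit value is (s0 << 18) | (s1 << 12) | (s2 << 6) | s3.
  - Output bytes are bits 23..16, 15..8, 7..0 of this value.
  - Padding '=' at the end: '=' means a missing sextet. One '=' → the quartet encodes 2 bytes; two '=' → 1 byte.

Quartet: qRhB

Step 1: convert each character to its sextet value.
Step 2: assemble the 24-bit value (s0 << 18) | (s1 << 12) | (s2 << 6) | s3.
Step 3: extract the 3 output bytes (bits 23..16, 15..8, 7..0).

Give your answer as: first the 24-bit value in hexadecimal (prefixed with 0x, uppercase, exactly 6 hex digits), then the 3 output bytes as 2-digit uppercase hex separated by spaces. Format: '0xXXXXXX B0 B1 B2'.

Sextets: q=42, R=17, h=33, B=1
24-bit: (42<<18) | (17<<12) | (33<<6) | 1
      = 0xA80000 | 0x011000 | 0x000840 | 0x000001
      = 0xA91841
Bytes: (v>>16)&0xFF=A9, (v>>8)&0xFF=18, v&0xFF=41

Answer: 0xA91841 A9 18 41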